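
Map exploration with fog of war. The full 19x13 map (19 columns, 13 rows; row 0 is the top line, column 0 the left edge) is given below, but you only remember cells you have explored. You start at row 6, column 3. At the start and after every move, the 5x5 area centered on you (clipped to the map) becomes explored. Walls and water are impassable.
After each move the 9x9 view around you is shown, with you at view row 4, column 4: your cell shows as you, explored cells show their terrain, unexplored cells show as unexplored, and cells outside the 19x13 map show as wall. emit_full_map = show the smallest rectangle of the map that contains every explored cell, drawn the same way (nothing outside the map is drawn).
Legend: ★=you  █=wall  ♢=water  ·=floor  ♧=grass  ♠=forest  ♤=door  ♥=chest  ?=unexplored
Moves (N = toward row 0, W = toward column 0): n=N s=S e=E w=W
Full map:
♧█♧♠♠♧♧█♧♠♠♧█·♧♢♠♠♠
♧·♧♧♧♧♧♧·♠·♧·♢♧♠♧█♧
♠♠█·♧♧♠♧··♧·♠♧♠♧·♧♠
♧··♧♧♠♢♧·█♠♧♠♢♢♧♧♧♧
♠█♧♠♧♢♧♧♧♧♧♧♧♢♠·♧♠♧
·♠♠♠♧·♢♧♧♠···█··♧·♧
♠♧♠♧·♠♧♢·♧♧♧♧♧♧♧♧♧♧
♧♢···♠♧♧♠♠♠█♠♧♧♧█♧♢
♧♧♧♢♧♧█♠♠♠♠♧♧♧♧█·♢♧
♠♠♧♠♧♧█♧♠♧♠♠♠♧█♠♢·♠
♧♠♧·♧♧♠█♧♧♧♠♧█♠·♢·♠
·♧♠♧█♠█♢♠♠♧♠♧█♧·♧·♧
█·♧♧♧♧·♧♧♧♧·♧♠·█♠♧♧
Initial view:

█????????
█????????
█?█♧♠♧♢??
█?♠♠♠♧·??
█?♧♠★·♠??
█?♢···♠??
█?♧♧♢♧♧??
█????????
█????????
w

██???????
██???????
██♠█♧♠♧♢?
██·♠♠♠♧·?
██♠♧★♧·♠?
██♧♢···♠?
██♧♧♧♢♧♧?
██???????
██???????

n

██???????
██???????
██♧··♧♧??
██♠█♧♠♧♢?
██·♠★♠♧·?
██♠♧♠♧·♠?
██♧♢···♠?
██♧♧♧♢♧♧?
██???????

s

██???????
██♧··♧♧??
██♠█♧♠♧♢?
██·♠♠♠♧·?
██♠♧★♧·♠?
██♧♢···♠?
██♧♧♧♢♧♧?
██???????
██???????

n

██???????
██???????
██♧··♧♧??
██♠█♧♠♧♢?
██·♠★♠♧·?
██♠♧♠♧·♠?
██♧♢···♠?
██♧♧♧♢♧♧?
██???????

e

█????????
█????????
█♧··♧♧♠??
█♠█♧♠♧♢??
█·♠♠★♧·??
█♠♧♠♧·♠??
█♧♢···♠??
█♧♧♧♢♧♧??
█????????

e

?????????
?????????
♧··♧♧♠♢??
♠█♧♠♧♢♧??
·♠♠♠★·♢??
♠♧♠♧·♠♧??
♧♢···♠♧??
♧♧♧♢♧♧???
?????????

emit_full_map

♧··♧♧♠♢
♠█♧♠♧♢♧
·♠♠♠★·♢
♠♧♠♧·♠♧
♧♢···♠♧
♧♧♧♢♧♧?

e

?????????
?????????
··♧♧♠♢♧??
█♧♠♧♢♧♧??
♠♠♠♧★♢♧??
♧♠♧·♠♧♢??
♢···♠♧♧??
♧♧♢♧♧????
?????????

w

?????????
?????????
♧··♧♧♠♢♧?
♠█♧♠♧♢♧♧?
·♠♠♠★·♢♧?
♠♧♠♧·♠♧♢?
♧♢···♠♧♧?
♧♧♧♢♧♧???
?????????

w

█????????
█????????
█♧··♧♧♠♢♧
█♠█♧♠♧♢♧♧
█·♠♠★♧·♢♧
█♠♧♠♧·♠♧♢
█♧♢···♠♧♧
█♧♧♧♢♧♧??
█????????

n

█????????
█????????
█?♠█·♧♧??
█♧··♧♧♠♢♧
█♠█♧★♧♢♧♧
█·♠♠♠♧·♢♧
█♠♧♠♧·♠♧♢
█♧♢···♠♧♧
█♧♧♧♢♧♧??

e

?????????
?????????
?♠█·♧♧♠??
♧··♧♧♠♢♧?
♠█♧♠★♢♧♧?
·♠♠♠♧·♢♧?
♠♧♠♧·♠♧♢?
♧♢···♠♧♧?
♧♧♧♢♧♧???

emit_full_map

?♠█·♧♧♠?
♧··♧♧♠♢♧
♠█♧♠★♢♧♧
·♠♠♠♧·♢♧
♠♧♠♧·♠♧♢
♧♢···♠♧♧
♧♧♧♢♧♧??

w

█????????
█????????
█?♠█·♧♧♠?
█♧··♧♧♠♢♧
█♠█♧★♧♢♧♧
█·♠♠♠♧·♢♧
█♠♧♠♧·♠♧♢
█♧♢···♠♧♧
█♧♧♧♢♧♧??

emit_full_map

?♠█·♧♧♠?
♧··♧♧♠♢♧
♠█♧★♧♢♧♧
·♠♠♠♧·♢♧
♠♧♠♧·♠♧♢
♧♢···♠♧♧
♧♧♧♢♧♧??


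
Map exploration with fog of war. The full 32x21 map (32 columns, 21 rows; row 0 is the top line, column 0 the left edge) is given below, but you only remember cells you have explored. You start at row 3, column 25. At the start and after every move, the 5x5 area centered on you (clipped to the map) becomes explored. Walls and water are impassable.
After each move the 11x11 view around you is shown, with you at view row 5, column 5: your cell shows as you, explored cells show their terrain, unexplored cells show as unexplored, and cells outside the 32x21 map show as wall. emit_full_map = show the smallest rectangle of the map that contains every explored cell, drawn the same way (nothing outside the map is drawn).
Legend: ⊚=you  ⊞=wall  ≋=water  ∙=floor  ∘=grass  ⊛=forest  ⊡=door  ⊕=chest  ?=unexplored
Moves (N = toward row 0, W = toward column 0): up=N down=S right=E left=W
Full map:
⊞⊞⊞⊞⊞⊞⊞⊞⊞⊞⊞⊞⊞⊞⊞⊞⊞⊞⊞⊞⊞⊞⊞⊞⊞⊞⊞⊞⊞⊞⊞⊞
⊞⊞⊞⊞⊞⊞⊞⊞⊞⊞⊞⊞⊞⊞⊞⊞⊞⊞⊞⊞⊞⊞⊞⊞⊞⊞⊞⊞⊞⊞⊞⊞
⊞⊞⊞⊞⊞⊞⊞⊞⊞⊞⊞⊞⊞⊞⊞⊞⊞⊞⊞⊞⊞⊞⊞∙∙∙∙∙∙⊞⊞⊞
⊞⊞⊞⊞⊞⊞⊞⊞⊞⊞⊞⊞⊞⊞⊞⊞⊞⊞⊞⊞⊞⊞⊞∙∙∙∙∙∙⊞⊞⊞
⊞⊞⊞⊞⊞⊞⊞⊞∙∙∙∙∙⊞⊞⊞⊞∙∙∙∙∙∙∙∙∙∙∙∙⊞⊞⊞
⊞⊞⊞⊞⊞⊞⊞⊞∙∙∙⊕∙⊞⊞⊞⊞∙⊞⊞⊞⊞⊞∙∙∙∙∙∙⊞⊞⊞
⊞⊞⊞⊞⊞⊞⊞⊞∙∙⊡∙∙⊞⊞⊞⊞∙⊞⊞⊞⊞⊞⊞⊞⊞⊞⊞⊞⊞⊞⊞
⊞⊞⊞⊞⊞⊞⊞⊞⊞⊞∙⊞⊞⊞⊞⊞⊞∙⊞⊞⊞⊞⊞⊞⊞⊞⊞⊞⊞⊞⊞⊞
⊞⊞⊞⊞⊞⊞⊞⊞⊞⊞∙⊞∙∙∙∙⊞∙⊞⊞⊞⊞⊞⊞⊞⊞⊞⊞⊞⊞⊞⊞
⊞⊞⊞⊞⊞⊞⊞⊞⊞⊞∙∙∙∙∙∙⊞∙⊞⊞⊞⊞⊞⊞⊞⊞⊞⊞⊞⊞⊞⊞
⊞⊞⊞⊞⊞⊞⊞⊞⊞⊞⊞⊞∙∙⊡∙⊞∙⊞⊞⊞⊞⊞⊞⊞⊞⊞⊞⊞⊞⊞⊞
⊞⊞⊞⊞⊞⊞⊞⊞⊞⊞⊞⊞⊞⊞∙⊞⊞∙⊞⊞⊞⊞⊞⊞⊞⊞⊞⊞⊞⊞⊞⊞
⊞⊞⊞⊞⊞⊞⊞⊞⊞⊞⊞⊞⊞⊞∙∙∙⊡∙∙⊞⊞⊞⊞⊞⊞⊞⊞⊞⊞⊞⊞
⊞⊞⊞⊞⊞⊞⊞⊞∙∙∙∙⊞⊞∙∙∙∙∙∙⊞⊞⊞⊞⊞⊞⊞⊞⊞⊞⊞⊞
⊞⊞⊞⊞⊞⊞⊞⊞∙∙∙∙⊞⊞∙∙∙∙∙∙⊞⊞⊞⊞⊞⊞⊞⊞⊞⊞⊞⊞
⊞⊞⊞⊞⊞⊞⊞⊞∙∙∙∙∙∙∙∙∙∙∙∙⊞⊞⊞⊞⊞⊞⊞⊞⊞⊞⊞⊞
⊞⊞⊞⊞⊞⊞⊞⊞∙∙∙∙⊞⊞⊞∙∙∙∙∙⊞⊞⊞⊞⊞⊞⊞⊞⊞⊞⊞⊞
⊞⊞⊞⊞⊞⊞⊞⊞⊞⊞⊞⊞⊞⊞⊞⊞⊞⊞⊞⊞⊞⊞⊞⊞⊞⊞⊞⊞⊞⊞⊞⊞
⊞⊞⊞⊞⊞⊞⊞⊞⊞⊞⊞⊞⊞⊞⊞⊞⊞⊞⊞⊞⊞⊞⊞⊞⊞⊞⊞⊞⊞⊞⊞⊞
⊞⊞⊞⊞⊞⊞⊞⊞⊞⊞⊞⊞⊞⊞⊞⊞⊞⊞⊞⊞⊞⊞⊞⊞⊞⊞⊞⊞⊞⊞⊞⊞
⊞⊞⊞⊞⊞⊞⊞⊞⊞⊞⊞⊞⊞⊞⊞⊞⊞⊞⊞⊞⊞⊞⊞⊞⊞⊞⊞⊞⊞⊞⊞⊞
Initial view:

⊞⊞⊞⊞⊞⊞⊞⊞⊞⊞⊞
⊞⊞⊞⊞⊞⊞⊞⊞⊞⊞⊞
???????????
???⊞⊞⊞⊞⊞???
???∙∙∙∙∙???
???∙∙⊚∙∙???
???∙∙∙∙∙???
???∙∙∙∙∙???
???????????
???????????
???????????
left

⊞⊞⊞⊞⊞⊞⊞⊞⊞⊞⊞
⊞⊞⊞⊞⊞⊞⊞⊞⊞⊞⊞
???????????
???⊞⊞⊞⊞⊞⊞??
???⊞∙∙∙∙∙??
???⊞∙⊚∙∙∙??
???∙∙∙∙∙∙??
???⊞∙∙∙∙∙??
???????????
???????????
???????????

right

⊞⊞⊞⊞⊞⊞⊞⊞⊞⊞⊞
⊞⊞⊞⊞⊞⊞⊞⊞⊞⊞⊞
???????????
??⊞⊞⊞⊞⊞⊞???
??⊞∙∙∙∙∙???
??⊞∙∙⊚∙∙???
??∙∙∙∙∙∙???
??⊞∙∙∙∙∙???
???????????
???????????
???????????

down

⊞⊞⊞⊞⊞⊞⊞⊞⊞⊞⊞
???????????
??⊞⊞⊞⊞⊞⊞???
??⊞∙∙∙∙∙???
??⊞∙∙∙∙∙???
??∙∙∙⊚∙∙???
??⊞∙∙∙∙∙???
???⊞⊞⊞⊞⊞???
???????????
???????????
???????????

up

⊞⊞⊞⊞⊞⊞⊞⊞⊞⊞⊞
⊞⊞⊞⊞⊞⊞⊞⊞⊞⊞⊞
???????????
??⊞⊞⊞⊞⊞⊞???
??⊞∙∙∙∙∙???
??⊞∙∙⊚∙∙???
??∙∙∙∙∙∙???
??⊞∙∙∙∙∙???
???⊞⊞⊞⊞⊞???
???????????
???????????

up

⊞⊞⊞⊞⊞⊞⊞⊞⊞⊞⊞
⊞⊞⊞⊞⊞⊞⊞⊞⊞⊞⊞
⊞⊞⊞⊞⊞⊞⊞⊞⊞⊞⊞
???⊞⊞⊞⊞⊞???
??⊞⊞⊞⊞⊞⊞???
??⊞∙∙⊚∙∙???
??⊞∙∙∙∙∙???
??∙∙∙∙∙∙???
??⊞∙∙∙∙∙???
???⊞⊞⊞⊞⊞???
???????????

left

⊞⊞⊞⊞⊞⊞⊞⊞⊞⊞⊞
⊞⊞⊞⊞⊞⊞⊞⊞⊞⊞⊞
⊞⊞⊞⊞⊞⊞⊞⊞⊞⊞⊞
???⊞⊞⊞⊞⊞⊞??
???⊞⊞⊞⊞⊞⊞??
???⊞∙⊚∙∙∙??
???⊞∙∙∙∙∙??
???∙∙∙∙∙∙??
???⊞∙∙∙∙∙??
????⊞⊞⊞⊞⊞??
???????????

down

⊞⊞⊞⊞⊞⊞⊞⊞⊞⊞⊞
⊞⊞⊞⊞⊞⊞⊞⊞⊞⊞⊞
???⊞⊞⊞⊞⊞⊞??
???⊞⊞⊞⊞⊞⊞??
???⊞∙∙∙∙∙??
???⊞∙⊚∙∙∙??
???∙∙∙∙∙∙??
???⊞∙∙∙∙∙??
????⊞⊞⊞⊞⊞??
???????????
???????????

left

⊞⊞⊞⊞⊞⊞⊞⊞⊞⊞⊞
⊞⊞⊞⊞⊞⊞⊞⊞⊞⊞⊞
????⊞⊞⊞⊞⊞⊞?
???⊞⊞⊞⊞⊞⊞⊞?
???⊞⊞∙∙∙∙∙?
???⊞⊞⊚∙∙∙∙?
???∙∙∙∙∙∙∙?
???⊞⊞∙∙∙∙∙?
?????⊞⊞⊞⊞⊞?
???????????
???????????

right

⊞⊞⊞⊞⊞⊞⊞⊞⊞⊞⊞
⊞⊞⊞⊞⊞⊞⊞⊞⊞⊞⊞
???⊞⊞⊞⊞⊞⊞??
??⊞⊞⊞⊞⊞⊞⊞??
??⊞⊞∙∙∙∙∙??
??⊞⊞∙⊚∙∙∙??
??∙∙∙∙∙∙∙??
??⊞⊞∙∙∙∙∙??
????⊞⊞⊞⊞⊞??
???????????
???????????

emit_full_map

?⊞⊞⊞⊞⊞⊞
⊞⊞⊞⊞⊞⊞⊞
⊞⊞∙∙∙∙∙
⊞⊞∙⊚∙∙∙
∙∙∙∙∙∙∙
⊞⊞∙∙∙∙∙
??⊞⊞⊞⊞⊞

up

⊞⊞⊞⊞⊞⊞⊞⊞⊞⊞⊞
⊞⊞⊞⊞⊞⊞⊞⊞⊞⊞⊞
⊞⊞⊞⊞⊞⊞⊞⊞⊞⊞⊞
???⊞⊞⊞⊞⊞⊞??
??⊞⊞⊞⊞⊞⊞⊞??
??⊞⊞∙⊚∙∙∙??
??⊞⊞∙∙∙∙∙??
??∙∙∙∙∙∙∙??
??⊞⊞∙∙∙∙∙??
????⊞⊞⊞⊞⊞??
???????????

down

⊞⊞⊞⊞⊞⊞⊞⊞⊞⊞⊞
⊞⊞⊞⊞⊞⊞⊞⊞⊞⊞⊞
???⊞⊞⊞⊞⊞⊞??
??⊞⊞⊞⊞⊞⊞⊞??
??⊞⊞∙∙∙∙∙??
??⊞⊞∙⊚∙∙∙??
??∙∙∙∙∙∙∙??
??⊞⊞∙∙∙∙∙??
????⊞⊞⊞⊞⊞??
???????????
???????????

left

⊞⊞⊞⊞⊞⊞⊞⊞⊞⊞⊞
⊞⊞⊞⊞⊞⊞⊞⊞⊞⊞⊞
????⊞⊞⊞⊞⊞⊞?
???⊞⊞⊞⊞⊞⊞⊞?
???⊞⊞∙∙∙∙∙?
???⊞⊞⊚∙∙∙∙?
???∙∙∙∙∙∙∙?
???⊞⊞∙∙∙∙∙?
?????⊞⊞⊞⊞⊞?
???????????
???????????

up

⊞⊞⊞⊞⊞⊞⊞⊞⊞⊞⊞
⊞⊞⊞⊞⊞⊞⊞⊞⊞⊞⊞
⊞⊞⊞⊞⊞⊞⊞⊞⊞⊞⊞
???⊞⊞⊞⊞⊞⊞⊞?
???⊞⊞⊞⊞⊞⊞⊞?
???⊞⊞⊚∙∙∙∙?
???⊞⊞∙∙∙∙∙?
???∙∙∙∙∙∙∙?
???⊞⊞∙∙∙∙∙?
?????⊞⊞⊞⊞⊞?
???????????

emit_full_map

⊞⊞⊞⊞⊞⊞⊞
⊞⊞⊞⊞⊞⊞⊞
⊞⊞⊚∙∙∙∙
⊞⊞∙∙∙∙∙
∙∙∙∙∙∙∙
⊞⊞∙∙∙∙∙
??⊞⊞⊞⊞⊞

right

⊞⊞⊞⊞⊞⊞⊞⊞⊞⊞⊞
⊞⊞⊞⊞⊞⊞⊞⊞⊞⊞⊞
⊞⊞⊞⊞⊞⊞⊞⊞⊞⊞⊞
??⊞⊞⊞⊞⊞⊞⊞??
??⊞⊞⊞⊞⊞⊞⊞??
??⊞⊞∙⊚∙∙∙??
??⊞⊞∙∙∙∙∙??
??∙∙∙∙∙∙∙??
??⊞⊞∙∙∙∙∙??
????⊞⊞⊞⊞⊞??
???????????

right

⊞⊞⊞⊞⊞⊞⊞⊞⊞⊞⊞
⊞⊞⊞⊞⊞⊞⊞⊞⊞⊞⊞
⊞⊞⊞⊞⊞⊞⊞⊞⊞⊞⊞
?⊞⊞⊞⊞⊞⊞⊞???
?⊞⊞⊞⊞⊞⊞⊞???
?⊞⊞∙∙⊚∙∙???
?⊞⊞∙∙∙∙∙???
?∙∙∙∙∙∙∙???
?⊞⊞∙∙∙∙∙???
???⊞⊞⊞⊞⊞???
???????????

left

⊞⊞⊞⊞⊞⊞⊞⊞⊞⊞⊞
⊞⊞⊞⊞⊞⊞⊞⊞⊞⊞⊞
⊞⊞⊞⊞⊞⊞⊞⊞⊞⊞⊞
??⊞⊞⊞⊞⊞⊞⊞??
??⊞⊞⊞⊞⊞⊞⊞??
??⊞⊞∙⊚∙∙∙??
??⊞⊞∙∙∙∙∙??
??∙∙∙∙∙∙∙??
??⊞⊞∙∙∙∙∙??
????⊞⊞⊞⊞⊞??
???????????

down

⊞⊞⊞⊞⊞⊞⊞⊞⊞⊞⊞
⊞⊞⊞⊞⊞⊞⊞⊞⊞⊞⊞
??⊞⊞⊞⊞⊞⊞⊞??
??⊞⊞⊞⊞⊞⊞⊞??
??⊞⊞∙∙∙∙∙??
??⊞⊞∙⊚∙∙∙??
??∙∙∙∙∙∙∙??
??⊞⊞∙∙∙∙∙??
????⊞⊞⊞⊞⊞??
???????????
???????????

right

⊞⊞⊞⊞⊞⊞⊞⊞⊞⊞⊞
⊞⊞⊞⊞⊞⊞⊞⊞⊞⊞⊞
?⊞⊞⊞⊞⊞⊞⊞???
?⊞⊞⊞⊞⊞⊞⊞???
?⊞⊞∙∙∙∙∙???
?⊞⊞∙∙⊚∙∙???
?∙∙∙∙∙∙∙???
?⊞⊞∙∙∙∙∙???
???⊞⊞⊞⊞⊞???
???????????
???????????

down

⊞⊞⊞⊞⊞⊞⊞⊞⊞⊞⊞
?⊞⊞⊞⊞⊞⊞⊞???
?⊞⊞⊞⊞⊞⊞⊞???
?⊞⊞∙∙∙∙∙???
?⊞⊞∙∙∙∙∙???
?∙∙∙∙⊚∙∙???
?⊞⊞∙∙∙∙∙???
???⊞⊞⊞⊞⊞???
???????????
???????????
???????????

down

?⊞⊞⊞⊞⊞⊞⊞???
?⊞⊞⊞⊞⊞⊞⊞???
?⊞⊞∙∙∙∙∙???
?⊞⊞∙∙∙∙∙???
?∙∙∙∙∙∙∙???
?⊞⊞∙∙⊚∙∙???
???⊞⊞⊞⊞⊞???
???⊞⊞⊞⊞⊞???
???????????
???????????
???????????

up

⊞⊞⊞⊞⊞⊞⊞⊞⊞⊞⊞
?⊞⊞⊞⊞⊞⊞⊞???
?⊞⊞⊞⊞⊞⊞⊞???
?⊞⊞∙∙∙∙∙???
?⊞⊞∙∙∙∙∙???
?∙∙∙∙⊚∙∙???
?⊞⊞∙∙∙∙∙???
???⊞⊞⊞⊞⊞???
???⊞⊞⊞⊞⊞???
???????????
???????????

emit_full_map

⊞⊞⊞⊞⊞⊞⊞
⊞⊞⊞⊞⊞⊞⊞
⊞⊞∙∙∙∙∙
⊞⊞∙∙∙∙∙
∙∙∙∙⊚∙∙
⊞⊞∙∙∙∙∙
??⊞⊞⊞⊞⊞
??⊞⊞⊞⊞⊞

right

⊞⊞⊞⊞⊞⊞⊞⊞⊞⊞⊞
⊞⊞⊞⊞⊞⊞⊞????
⊞⊞⊞⊞⊞⊞⊞????
⊞⊞∙∙∙∙∙∙???
⊞⊞∙∙∙∙∙∙???
∙∙∙∙∙⊚∙∙???
⊞⊞∙∙∙∙∙∙???
??⊞⊞⊞⊞⊞⊞???
??⊞⊞⊞⊞⊞????
???????????
???????????

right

⊞⊞⊞⊞⊞⊞⊞⊞⊞⊞⊞
⊞⊞⊞⊞⊞⊞????⊞
⊞⊞⊞⊞⊞⊞????⊞
⊞∙∙∙∙∙∙⊞??⊞
⊞∙∙∙∙∙∙⊞??⊞
∙∙∙∙∙⊚∙⊞??⊞
⊞∙∙∙∙∙∙⊞??⊞
?⊞⊞⊞⊞⊞⊞⊞??⊞
?⊞⊞⊞⊞⊞????⊞
??????????⊞
??????????⊞

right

⊞⊞⊞⊞⊞⊞⊞⊞⊞⊞⊞
⊞⊞⊞⊞⊞????⊞⊞
⊞⊞⊞⊞⊞????⊞⊞
∙∙∙∙∙∙⊞⊞?⊞⊞
∙∙∙∙∙∙⊞⊞?⊞⊞
∙∙∙∙∙⊚⊞⊞?⊞⊞
∙∙∙∙∙∙⊞⊞?⊞⊞
⊞⊞⊞⊞⊞⊞⊞⊞?⊞⊞
⊞⊞⊞⊞⊞????⊞⊞
?????????⊞⊞
?????????⊞⊞

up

⊞⊞⊞⊞⊞⊞⊞⊞⊞⊞⊞
⊞⊞⊞⊞⊞⊞⊞⊞⊞⊞⊞
⊞⊞⊞⊞⊞????⊞⊞
⊞⊞⊞⊞⊞⊞⊞⊞?⊞⊞
∙∙∙∙∙∙⊞⊞?⊞⊞
∙∙∙∙∙⊚⊞⊞?⊞⊞
∙∙∙∙∙∙⊞⊞?⊞⊞
∙∙∙∙∙∙⊞⊞?⊞⊞
⊞⊞⊞⊞⊞⊞⊞⊞?⊞⊞
⊞⊞⊞⊞⊞????⊞⊞
?????????⊞⊞

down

⊞⊞⊞⊞⊞⊞⊞⊞⊞⊞⊞
⊞⊞⊞⊞⊞????⊞⊞
⊞⊞⊞⊞⊞⊞⊞⊞?⊞⊞
∙∙∙∙∙∙⊞⊞?⊞⊞
∙∙∙∙∙∙⊞⊞?⊞⊞
∙∙∙∙∙⊚⊞⊞?⊞⊞
∙∙∙∙∙∙⊞⊞?⊞⊞
⊞⊞⊞⊞⊞⊞⊞⊞?⊞⊞
⊞⊞⊞⊞⊞????⊞⊞
?????????⊞⊞
?????????⊞⊞

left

⊞⊞⊞⊞⊞⊞⊞⊞⊞⊞⊞
⊞⊞⊞⊞⊞⊞????⊞
⊞⊞⊞⊞⊞⊞⊞⊞⊞?⊞
⊞∙∙∙∙∙∙⊞⊞?⊞
⊞∙∙∙∙∙∙⊞⊞?⊞
∙∙∙∙∙⊚∙⊞⊞?⊞
⊞∙∙∙∙∙∙⊞⊞?⊞
?⊞⊞⊞⊞⊞⊞⊞⊞?⊞
?⊞⊞⊞⊞⊞????⊞
??????????⊞
??????????⊞

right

⊞⊞⊞⊞⊞⊞⊞⊞⊞⊞⊞
⊞⊞⊞⊞⊞????⊞⊞
⊞⊞⊞⊞⊞⊞⊞⊞?⊞⊞
∙∙∙∙∙∙⊞⊞?⊞⊞
∙∙∙∙∙∙⊞⊞?⊞⊞
∙∙∙∙∙⊚⊞⊞?⊞⊞
∙∙∙∙∙∙⊞⊞?⊞⊞
⊞⊞⊞⊞⊞⊞⊞⊞?⊞⊞
⊞⊞⊞⊞⊞????⊞⊞
?????????⊞⊞
?????????⊞⊞

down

⊞⊞⊞⊞⊞????⊞⊞
⊞⊞⊞⊞⊞⊞⊞⊞?⊞⊞
∙∙∙∙∙∙⊞⊞?⊞⊞
∙∙∙∙∙∙⊞⊞?⊞⊞
∙∙∙∙∙∙⊞⊞?⊞⊞
∙∙∙∙∙⊚⊞⊞?⊞⊞
⊞⊞⊞⊞⊞⊞⊞⊞?⊞⊞
⊞⊞⊞⊞⊞⊞⊞⊞?⊞⊞
?????????⊞⊞
?????????⊞⊞
?????????⊞⊞

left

⊞⊞⊞⊞⊞⊞????⊞
⊞⊞⊞⊞⊞⊞⊞⊞⊞?⊞
⊞∙∙∙∙∙∙⊞⊞?⊞
⊞∙∙∙∙∙∙⊞⊞?⊞
∙∙∙∙∙∙∙⊞⊞?⊞
⊞∙∙∙∙⊚∙⊞⊞?⊞
?⊞⊞⊞⊞⊞⊞⊞⊞?⊞
?⊞⊞⊞⊞⊞⊞⊞⊞?⊞
??????????⊞
??????????⊞
??????????⊞

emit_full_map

⊞⊞⊞⊞⊞⊞⊞???
⊞⊞⊞⊞⊞⊞⊞⊞⊞⊞
⊞⊞∙∙∙∙∙∙⊞⊞
⊞⊞∙∙∙∙∙∙⊞⊞
∙∙∙∙∙∙∙∙⊞⊞
⊞⊞∙∙∙∙⊚∙⊞⊞
??⊞⊞⊞⊞⊞⊞⊞⊞
??⊞⊞⊞⊞⊞⊞⊞⊞


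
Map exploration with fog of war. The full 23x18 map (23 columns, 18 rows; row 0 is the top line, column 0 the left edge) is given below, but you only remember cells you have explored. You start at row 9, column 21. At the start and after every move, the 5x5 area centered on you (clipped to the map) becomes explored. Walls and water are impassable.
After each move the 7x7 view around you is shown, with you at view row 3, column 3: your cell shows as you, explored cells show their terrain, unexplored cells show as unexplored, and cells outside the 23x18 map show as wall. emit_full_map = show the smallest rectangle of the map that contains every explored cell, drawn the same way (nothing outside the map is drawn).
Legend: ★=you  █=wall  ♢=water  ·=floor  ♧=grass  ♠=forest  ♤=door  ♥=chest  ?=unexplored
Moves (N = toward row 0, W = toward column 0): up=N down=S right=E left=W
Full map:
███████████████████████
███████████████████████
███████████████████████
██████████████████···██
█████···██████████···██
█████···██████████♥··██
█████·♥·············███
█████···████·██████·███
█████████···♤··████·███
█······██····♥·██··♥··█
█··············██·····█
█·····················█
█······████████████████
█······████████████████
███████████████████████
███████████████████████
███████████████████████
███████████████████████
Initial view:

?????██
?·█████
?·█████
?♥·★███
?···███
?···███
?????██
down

?·█████
?·█████
?♥··███
?··★███
?···███
?██████
?????██

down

?·█████
?♥··███
?···███
?··★███
?██████
?██████
?????██

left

??·████
?·♥··██
?····██
?··★·██
?██████
?██████
??????█

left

???·███
?··♥··█
?·····█
?··★··█
?██████
?██████
???????

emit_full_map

??·███
??·███
··♥··█
·····█
··★··█
██████
██████

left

????·██
?█··♥··
?█·····
?··★···
?██████
?██████
???????

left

?????·█
?██··♥·
?██····
?··★···
?██████
?██████
???????

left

??????·
?·██··♥
?·██···
?··★···
?██████
?██████
???????

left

???????
?♥·██··
?··██··
?··★···
?██████
?██████
???????

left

???????
?·♥·██·
?···██·
?··★···
?██████
?██████
???????

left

???????
?··♥·██
?····██
?··★···
?██████
?██████
???????

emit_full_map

????????·███
????????·███
··♥·██··♥··█
····██·····█
··★········█
████████████
████████████

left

???????
?···♥·█
?·····█
?··★···
?██████
?██████
???????

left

???????
?····♥·
?······
?··★···
?██████
?██████
???????

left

???????
?█····♥
?······
?··★···
?██████
?██████
???????

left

???????
?██····
?······
?··★···
?██████
?██████
???????

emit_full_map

????????????·███
????????????·███
██····♥·██··♥··█
········██·····█
··★············█
████████████████
████████████████

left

???????
?·██···
?······
?··★···
?·█████
?·█████
???????

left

???????
?··██··
?······
?··★···
?··████
?··████
???????

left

???????
?···██·
?······
?··★···
?···███
?···███
???????

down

?···██·
?······
?······
?··★███
?···███
?█████?
???????

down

?······
?······
?···███
?··★███
?█████?
?█████?
???????

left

??·····
?······
?····██
?··★·██
?██████
?██████
???????

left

???····
?······
?·····█
?··★··█
?██████
?██████
???????

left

????···
?······
?······
?··★···
?██████
?██████
???????

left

█????··
██·····
██·····
██·★···
███████
███████
█??????

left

██????·
███····
███····
███★···
███████
███████
██?????

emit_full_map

???????????????????·███
???????????????????·███
????···██····♥·██··♥··█
????···········██·····█
█·····················█
█······████████████████
█★·····████████████████
█████████??????????????
█████████??????????????

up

██????·
███····
███····
███★···
███····
███████
███████

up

██?????
███····
███····
███★···
███····
███····
███████

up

██?????
██████?
███····
███★···
███····
███····
███····

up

██?????
██████?
██████?
███★···
███····
███····
███····

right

█??????
██████?
██████?
██·★···
██·····
██·····
██·····

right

???????
█████·?
██████?
█··★···
█······
█······
█······

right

???????
████··?
██████?
···★··█
·······
·······
······█

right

???????
███···?
██████?
···★·██
·······
·······
·····██

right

???????
██···█?
██████?
···★██·
·······
·······
····███

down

██···█?
██████?
····██·
···★···
·······
····███
····███

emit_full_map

█████···█??????????·███
█████████??????????·███
█······██····♥·██··♥··█
█·····★········██·····█
█·····················█
█······████████████████
█······████████████████
█████████??????????????
█████████??????????????

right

█···█??
█████·?
···██··
···★···
·······
···████
···████

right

···█???
████··?
··██···
···★···
·······
··█████
··█████

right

··█????
███···?
·██····
···★···
·······
·██████
·██████

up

???????
··████?
███···?
·██★···
·······
·······
·██████

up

???????
?·····?
··████?
███★··?
·██····
·······
·······

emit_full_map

???????·····???????????
█████···████???????·███
█████████★··???????·███
█······██····♥·██··♥··█
█··············██·····█
█·····················█
█······████████████████
█······████████████████
█████████??????????????
█████████??????????????

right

???????
······?
·████·?
██·★·♤?
██····♥
·······
·······

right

???????
······?
████·█?
█··★♤·?
█····♥·
·······
·······

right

???????
······?
███·██?
···★··?
····♥·█
······█
·······

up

???????
?█████?
······?
███★██?
···♤··?
····♥·█
······█

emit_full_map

??????????█████????????
???????········????????
█████···████★██????·███
█████████···♤··????·███
█······██····♥·██··♥··█
█··············██·····█
█·····················█
█······████████████████
█······████████████████
█████████??????????????
█████████??????????????


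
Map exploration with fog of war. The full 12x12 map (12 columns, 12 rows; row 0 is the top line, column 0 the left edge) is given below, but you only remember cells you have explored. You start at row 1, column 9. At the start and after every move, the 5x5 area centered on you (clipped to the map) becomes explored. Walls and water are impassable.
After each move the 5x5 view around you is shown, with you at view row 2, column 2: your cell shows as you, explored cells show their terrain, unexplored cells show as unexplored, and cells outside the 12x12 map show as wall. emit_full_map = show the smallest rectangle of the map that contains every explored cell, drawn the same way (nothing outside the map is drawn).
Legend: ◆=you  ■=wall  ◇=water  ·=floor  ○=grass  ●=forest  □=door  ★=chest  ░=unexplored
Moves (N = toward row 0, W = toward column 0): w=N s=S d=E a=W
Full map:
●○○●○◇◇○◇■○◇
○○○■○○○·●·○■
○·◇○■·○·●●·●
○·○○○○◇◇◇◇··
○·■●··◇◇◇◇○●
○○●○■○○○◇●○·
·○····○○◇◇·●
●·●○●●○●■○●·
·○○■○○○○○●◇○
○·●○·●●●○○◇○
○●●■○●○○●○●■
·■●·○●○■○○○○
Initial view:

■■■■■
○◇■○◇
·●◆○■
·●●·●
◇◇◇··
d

■■■■■
◇■○◇■
●·◆■■
●●·●■
◇◇··■

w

■■■■■
■■■■■
◇■◆◇■
●·○■■
●●·●■

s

■■■■■
◇■○◇■
●·◆■■
●●·●■
◇◇··■

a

■■■■■
○◇■○◇
·●◆○■
·●●·●
◇◇◇··

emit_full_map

○◇■○◇
·●◆○■
·●●·●
◇◇◇··


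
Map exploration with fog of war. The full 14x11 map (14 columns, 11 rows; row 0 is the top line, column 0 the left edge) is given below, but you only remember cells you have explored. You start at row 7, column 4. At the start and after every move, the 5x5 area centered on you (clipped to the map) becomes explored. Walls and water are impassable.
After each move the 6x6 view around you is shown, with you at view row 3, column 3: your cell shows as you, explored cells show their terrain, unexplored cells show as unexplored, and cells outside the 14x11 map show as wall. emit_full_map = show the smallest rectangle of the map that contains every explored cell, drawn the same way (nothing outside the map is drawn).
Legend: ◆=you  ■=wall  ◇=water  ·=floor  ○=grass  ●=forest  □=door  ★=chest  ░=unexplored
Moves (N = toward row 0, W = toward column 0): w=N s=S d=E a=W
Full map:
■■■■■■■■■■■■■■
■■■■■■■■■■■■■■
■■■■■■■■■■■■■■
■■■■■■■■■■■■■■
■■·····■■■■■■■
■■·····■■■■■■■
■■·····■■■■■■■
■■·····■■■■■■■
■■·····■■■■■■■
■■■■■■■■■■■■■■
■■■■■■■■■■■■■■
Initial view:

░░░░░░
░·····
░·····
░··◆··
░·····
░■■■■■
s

░·····
░·····
░·····
░··◆··
░■■■■■
░■■■■■

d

·····░
·····■
·····■
···◆·■
■■■■■■
■■■■■■

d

····░░
····■■
····■■
···◆■■
■■■■■■
■■■■■■

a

·····░
·····■
·····■
···◆·■
■■■■■■
■■■■■■

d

····░░
····■■
····■■
···◆■■
■■■■■■
■■■■■■

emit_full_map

·····░░
·····■■
·····■■
····◆■■
■■■■■■■
■■■■■■■


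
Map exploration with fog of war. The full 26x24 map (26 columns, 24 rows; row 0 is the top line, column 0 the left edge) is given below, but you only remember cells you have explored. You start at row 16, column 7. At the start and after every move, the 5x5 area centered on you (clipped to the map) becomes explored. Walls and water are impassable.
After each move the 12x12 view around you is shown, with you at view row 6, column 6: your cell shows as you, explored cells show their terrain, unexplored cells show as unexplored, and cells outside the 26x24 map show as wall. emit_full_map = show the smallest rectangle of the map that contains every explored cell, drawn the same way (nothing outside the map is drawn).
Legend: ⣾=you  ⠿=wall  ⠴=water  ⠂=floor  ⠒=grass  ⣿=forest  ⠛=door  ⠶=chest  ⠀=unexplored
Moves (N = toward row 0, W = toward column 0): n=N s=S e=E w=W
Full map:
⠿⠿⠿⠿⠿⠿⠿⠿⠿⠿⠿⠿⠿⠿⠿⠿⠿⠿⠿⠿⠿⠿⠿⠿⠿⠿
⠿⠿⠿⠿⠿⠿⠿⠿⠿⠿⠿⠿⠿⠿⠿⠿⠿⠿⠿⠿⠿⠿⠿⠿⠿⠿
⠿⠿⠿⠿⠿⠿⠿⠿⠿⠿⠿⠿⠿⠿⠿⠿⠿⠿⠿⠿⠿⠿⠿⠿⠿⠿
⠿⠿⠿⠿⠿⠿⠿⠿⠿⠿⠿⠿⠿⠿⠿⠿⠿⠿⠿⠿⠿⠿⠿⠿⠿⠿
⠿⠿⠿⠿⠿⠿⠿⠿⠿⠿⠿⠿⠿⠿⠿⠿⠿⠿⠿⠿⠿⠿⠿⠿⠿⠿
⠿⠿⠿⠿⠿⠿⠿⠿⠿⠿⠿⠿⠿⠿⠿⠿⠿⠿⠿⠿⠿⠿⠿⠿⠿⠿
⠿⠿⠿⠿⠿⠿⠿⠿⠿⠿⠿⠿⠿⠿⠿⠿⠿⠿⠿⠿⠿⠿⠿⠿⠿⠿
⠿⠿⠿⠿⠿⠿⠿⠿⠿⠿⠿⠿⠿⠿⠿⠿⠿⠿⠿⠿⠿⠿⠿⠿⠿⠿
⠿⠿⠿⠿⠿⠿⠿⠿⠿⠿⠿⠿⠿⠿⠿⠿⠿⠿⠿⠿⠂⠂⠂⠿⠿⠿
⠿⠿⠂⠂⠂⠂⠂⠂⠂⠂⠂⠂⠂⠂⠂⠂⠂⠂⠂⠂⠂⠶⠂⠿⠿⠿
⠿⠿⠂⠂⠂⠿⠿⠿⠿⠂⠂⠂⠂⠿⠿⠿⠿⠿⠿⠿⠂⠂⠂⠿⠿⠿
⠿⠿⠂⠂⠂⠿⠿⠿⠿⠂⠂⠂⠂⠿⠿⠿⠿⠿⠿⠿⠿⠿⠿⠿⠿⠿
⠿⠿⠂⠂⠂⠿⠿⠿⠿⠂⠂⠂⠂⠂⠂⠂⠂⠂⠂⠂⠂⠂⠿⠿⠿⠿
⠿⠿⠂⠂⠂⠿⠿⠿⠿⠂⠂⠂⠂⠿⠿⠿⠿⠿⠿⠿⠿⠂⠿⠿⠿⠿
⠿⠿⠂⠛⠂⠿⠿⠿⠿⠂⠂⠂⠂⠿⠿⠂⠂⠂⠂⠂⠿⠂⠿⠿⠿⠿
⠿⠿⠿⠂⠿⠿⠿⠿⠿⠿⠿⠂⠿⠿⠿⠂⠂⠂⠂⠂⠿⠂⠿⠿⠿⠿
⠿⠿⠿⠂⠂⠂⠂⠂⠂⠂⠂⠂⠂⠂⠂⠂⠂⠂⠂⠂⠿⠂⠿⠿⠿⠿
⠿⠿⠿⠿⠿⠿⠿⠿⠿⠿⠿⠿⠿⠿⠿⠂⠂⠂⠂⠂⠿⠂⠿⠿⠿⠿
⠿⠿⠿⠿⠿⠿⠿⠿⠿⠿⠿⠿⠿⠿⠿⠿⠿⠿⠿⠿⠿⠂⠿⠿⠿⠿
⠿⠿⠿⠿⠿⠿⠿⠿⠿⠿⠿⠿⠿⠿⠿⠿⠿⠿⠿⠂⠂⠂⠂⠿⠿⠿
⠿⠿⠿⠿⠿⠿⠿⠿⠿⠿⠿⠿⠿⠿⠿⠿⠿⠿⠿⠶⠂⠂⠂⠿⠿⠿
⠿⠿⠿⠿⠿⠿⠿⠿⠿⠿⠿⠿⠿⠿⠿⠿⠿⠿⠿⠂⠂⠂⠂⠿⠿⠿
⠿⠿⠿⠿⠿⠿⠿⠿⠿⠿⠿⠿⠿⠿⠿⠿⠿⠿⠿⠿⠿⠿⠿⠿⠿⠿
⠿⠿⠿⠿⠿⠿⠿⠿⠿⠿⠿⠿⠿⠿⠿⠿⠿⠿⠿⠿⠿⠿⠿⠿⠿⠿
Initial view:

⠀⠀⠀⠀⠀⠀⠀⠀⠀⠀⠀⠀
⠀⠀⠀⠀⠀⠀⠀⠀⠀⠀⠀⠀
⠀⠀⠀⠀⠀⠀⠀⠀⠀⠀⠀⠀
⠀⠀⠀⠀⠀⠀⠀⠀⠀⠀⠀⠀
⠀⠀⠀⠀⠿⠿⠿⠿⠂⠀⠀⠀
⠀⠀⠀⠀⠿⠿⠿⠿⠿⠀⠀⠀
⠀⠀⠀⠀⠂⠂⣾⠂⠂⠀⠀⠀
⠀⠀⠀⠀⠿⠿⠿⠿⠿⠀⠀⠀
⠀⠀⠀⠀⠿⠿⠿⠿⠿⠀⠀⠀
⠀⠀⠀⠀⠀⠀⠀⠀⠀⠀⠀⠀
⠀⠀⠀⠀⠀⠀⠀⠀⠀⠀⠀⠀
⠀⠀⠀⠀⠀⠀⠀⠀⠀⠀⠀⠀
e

⠀⠀⠀⠀⠀⠀⠀⠀⠀⠀⠀⠀
⠀⠀⠀⠀⠀⠀⠀⠀⠀⠀⠀⠀
⠀⠀⠀⠀⠀⠀⠀⠀⠀⠀⠀⠀
⠀⠀⠀⠀⠀⠀⠀⠀⠀⠀⠀⠀
⠀⠀⠀⠿⠿⠿⠿⠂⠂⠀⠀⠀
⠀⠀⠀⠿⠿⠿⠿⠿⠿⠀⠀⠀
⠀⠀⠀⠂⠂⠂⣾⠂⠂⠀⠀⠀
⠀⠀⠀⠿⠿⠿⠿⠿⠿⠀⠀⠀
⠀⠀⠀⠿⠿⠿⠿⠿⠿⠀⠀⠀
⠀⠀⠀⠀⠀⠀⠀⠀⠀⠀⠀⠀
⠀⠀⠀⠀⠀⠀⠀⠀⠀⠀⠀⠀
⠀⠀⠀⠀⠀⠀⠀⠀⠀⠀⠀⠀

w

⠀⠀⠀⠀⠀⠀⠀⠀⠀⠀⠀⠀
⠀⠀⠀⠀⠀⠀⠀⠀⠀⠀⠀⠀
⠀⠀⠀⠀⠀⠀⠀⠀⠀⠀⠀⠀
⠀⠀⠀⠀⠀⠀⠀⠀⠀⠀⠀⠀
⠀⠀⠀⠀⠿⠿⠿⠿⠂⠂⠀⠀
⠀⠀⠀⠀⠿⠿⠿⠿⠿⠿⠀⠀
⠀⠀⠀⠀⠂⠂⣾⠂⠂⠂⠀⠀
⠀⠀⠀⠀⠿⠿⠿⠿⠿⠿⠀⠀
⠀⠀⠀⠀⠿⠿⠿⠿⠿⠿⠀⠀
⠀⠀⠀⠀⠀⠀⠀⠀⠀⠀⠀⠀
⠀⠀⠀⠀⠀⠀⠀⠀⠀⠀⠀⠀
⠀⠀⠀⠀⠀⠀⠀⠀⠀⠀⠀⠀

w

⠀⠀⠀⠀⠀⠀⠀⠀⠀⠀⠀⠀
⠀⠀⠀⠀⠀⠀⠀⠀⠀⠀⠀⠀
⠀⠀⠀⠀⠀⠀⠀⠀⠀⠀⠀⠀
⠀⠀⠀⠀⠀⠀⠀⠀⠀⠀⠀⠀
⠀⠀⠀⠀⠂⠿⠿⠿⠿⠂⠂⠀
⠀⠀⠀⠀⠿⠿⠿⠿⠿⠿⠿⠀
⠀⠀⠀⠀⠂⠂⣾⠂⠂⠂⠂⠀
⠀⠀⠀⠀⠿⠿⠿⠿⠿⠿⠿⠀
⠀⠀⠀⠀⠿⠿⠿⠿⠿⠿⠿⠀
⠀⠀⠀⠀⠀⠀⠀⠀⠀⠀⠀⠀
⠀⠀⠀⠀⠀⠀⠀⠀⠀⠀⠀⠀
⠀⠀⠀⠀⠀⠀⠀⠀⠀⠀⠀⠀

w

⠿⠀⠀⠀⠀⠀⠀⠀⠀⠀⠀⠀
⠿⠀⠀⠀⠀⠀⠀⠀⠀⠀⠀⠀
⠿⠀⠀⠀⠀⠀⠀⠀⠀⠀⠀⠀
⠿⠀⠀⠀⠀⠀⠀⠀⠀⠀⠀⠀
⠿⠀⠀⠀⠛⠂⠿⠿⠿⠿⠂⠂
⠿⠀⠀⠀⠂⠿⠿⠿⠿⠿⠿⠿
⠿⠀⠀⠀⠂⠂⣾⠂⠂⠂⠂⠂
⠿⠀⠀⠀⠿⠿⠿⠿⠿⠿⠿⠿
⠿⠀⠀⠀⠿⠿⠿⠿⠿⠿⠿⠿
⠿⠀⠀⠀⠀⠀⠀⠀⠀⠀⠀⠀
⠿⠀⠀⠀⠀⠀⠀⠀⠀⠀⠀⠀
⠿⠀⠀⠀⠀⠀⠀⠀⠀⠀⠀⠀

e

⠀⠀⠀⠀⠀⠀⠀⠀⠀⠀⠀⠀
⠀⠀⠀⠀⠀⠀⠀⠀⠀⠀⠀⠀
⠀⠀⠀⠀⠀⠀⠀⠀⠀⠀⠀⠀
⠀⠀⠀⠀⠀⠀⠀⠀⠀⠀⠀⠀
⠀⠀⠀⠛⠂⠿⠿⠿⠿⠂⠂⠀
⠀⠀⠀⠂⠿⠿⠿⠿⠿⠿⠿⠀
⠀⠀⠀⠂⠂⠂⣾⠂⠂⠂⠂⠀
⠀⠀⠀⠿⠿⠿⠿⠿⠿⠿⠿⠀
⠀⠀⠀⠿⠿⠿⠿⠿⠿⠿⠿⠀
⠀⠀⠀⠀⠀⠀⠀⠀⠀⠀⠀⠀
⠀⠀⠀⠀⠀⠀⠀⠀⠀⠀⠀⠀
⠀⠀⠀⠀⠀⠀⠀⠀⠀⠀⠀⠀

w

⠿⠀⠀⠀⠀⠀⠀⠀⠀⠀⠀⠀
⠿⠀⠀⠀⠀⠀⠀⠀⠀⠀⠀⠀
⠿⠀⠀⠀⠀⠀⠀⠀⠀⠀⠀⠀
⠿⠀⠀⠀⠀⠀⠀⠀⠀⠀⠀⠀
⠿⠀⠀⠀⠛⠂⠿⠿⠿⠿⠂⠂
⠿⠀⠀⠀⠂⠿⠿⠿⠿⠿⠿⠿
⠿⠀⠀⠀⠂⠂⣾⠂⠂⠂⠂⠂
⠿⠀⠀⠀⠿⠿⠿⠿⠿⠿⠿⠿
⠿⠀⠀⠀⠿⠿⠿⠿⠿⠿⠿⠿
⠿⠀⠀⠀⠀⠀⠀⠀⠀⠀⠀⠀
⠿⠀⠀⠀⠀⠀⠀⠀⠀⠀⠀⠀
⠿⠀⠀⠀⠀⠀⠀⠀⠀⠀⠀⠀

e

⠀⠀⠀⠀⠀⠀⠀⠀⠀⠀⠀⠀
⠀⠀⠀⠀⠀⠀⠀⠀⠀⠀⠀⠀
⠀⠀⠀⠀⠀⠀⠀⠀⠀⠀⠀⠀
⠀⠀⠀⠀⠀⠀⠀⠀⠀⠀⠀⠀
⠀⠀⠀⠛⠂⠿⠿⠿⠿⠂⠂⠀
⠀⠀⠀⠂⠿⠿⠿⠿⠿⠿⠿⠀
⠀⠀⠀⠂⠂⠂⣾⠂⠂⠂⠂⠀
⠀⠀⠀⠿⠿⠿⠿⠿⠿⠿⠿⠀
⠀⠀⠀⠿⠿⠿⠿⠿⠿⠿⠿⠀
⠀⠀⠀⠀⠀⠀⠀⠀⠀⠀⠀⠀
⠀⠀⠀⠀⠀⠀⠀⠀⠀⠀⠀⠀
⠀⠀⠀⠀⠀⠀⠀⠀⠀⠀⠀⠀

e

⠀⠀⠀⠀⠀⠀⠀⠀⠀⠀⠀⠀
⠀⠀⠀⠀⠀⠀⠀⠀⠀⠀⠀⠀
⠀⠀⠀⠀⠀⠀⠀⠀⠀⠀⠀⠀
⠀⠀⠀⠀⠀⠀⠀⠀⠀⠀⠀⠀
⠀⠀⠛⠂⠿⠿⠿⠿⠂⠂⠀⠀
⠀⠀⠂⠿⠿⠿⠿⠿⠿⠿⠀⠀
⠀⠀⠂⠂⠂⠂⣾⠂⠂⠂⠀⠀
⠀⠀⠿⠿⠿⠿⠿⠿⠿⠿⠀⠀
⠀⠀⠿⠿⠿⠿⠿⠿⠿⠿⠀⠀
⠀⠀⠀⠀⠀⠀⠀⠀⠀⠀⠀⠀
⠀⠀⠀⠀⠀⠀⠀⠀⠀⠀⠀⠀
⠀⠀⠀⠀⠀⠀⠀⠀⠀⠀⠀⠀


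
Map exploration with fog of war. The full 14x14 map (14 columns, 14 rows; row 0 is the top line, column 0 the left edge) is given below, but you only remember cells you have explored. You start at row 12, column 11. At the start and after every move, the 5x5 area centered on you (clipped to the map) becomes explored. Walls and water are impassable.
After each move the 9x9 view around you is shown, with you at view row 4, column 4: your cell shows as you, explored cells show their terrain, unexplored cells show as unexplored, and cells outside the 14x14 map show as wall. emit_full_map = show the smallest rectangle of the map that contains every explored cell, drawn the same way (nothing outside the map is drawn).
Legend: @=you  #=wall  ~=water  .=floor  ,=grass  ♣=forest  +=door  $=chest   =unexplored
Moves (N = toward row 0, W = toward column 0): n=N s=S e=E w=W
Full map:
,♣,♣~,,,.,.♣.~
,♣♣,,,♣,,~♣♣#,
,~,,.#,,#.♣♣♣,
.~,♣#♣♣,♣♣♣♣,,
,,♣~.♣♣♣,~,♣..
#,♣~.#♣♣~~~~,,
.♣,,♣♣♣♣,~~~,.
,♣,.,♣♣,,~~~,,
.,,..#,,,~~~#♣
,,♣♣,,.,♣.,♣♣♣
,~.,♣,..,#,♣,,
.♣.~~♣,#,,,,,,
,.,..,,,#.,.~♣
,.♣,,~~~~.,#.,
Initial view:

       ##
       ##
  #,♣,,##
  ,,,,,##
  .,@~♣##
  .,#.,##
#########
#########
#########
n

       ##
       ##
  .,♣♣♣##
  #,♣,,##
  ,,@,,##
  .,.~♣##
  .,#.,##
#########
#########

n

       ##
       ##
  ~~~#♣##
  .,♣♣♣##
  #,@,,##
  ,,,,,##
  .,.~♣##
  .,#.,##
#########

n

       ##
       ##
  ~~~,,##
  ~~~#♣##
  .,@♣♣##
  #,♣,,##
  ,,,,,##
  .,.~♣##
  .,#.,##

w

        #
        #
  ,~~~,,#
  ,~~~#♣#
  ♣.@♣♣♣#
  ,#,♣,,#
  ,,,,,,#
   .,.~♣#
   .,#.,#

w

         
         
  ,,~~~,,
  ,,~~~#♣
  ,♣@,♣♣♣
  .,#,♣,,
  #,,,,,,
    .,.~♣
    .,#.,

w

         
         
  ♣,,~~~,
  ,,,~~~#
  .,@.,♣♣
  ..,#,♣,
  ,#,,,,,
     .,.~
     .,#.

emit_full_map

♣,,~~~,,
,,,~~~#♣
.,@.,♣♣♣
..,#,♣,,
,#,,,,,,
   .,.~♣
   .,#.,

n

         
         
  ♣♣,~~  
  ♣,,~~~,
  ,,@~~~#
  .,♣.,♣♣
  ..,#,♣,
  ,#,,,,,
     .,.~

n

         
         
  ♣♣~~~  
  ♣♣,~~  
  ♣,@~~~,
  ,,,~~~#
  .,♣.,♣♣
  ..,#,♣,
  ,#,,,,,

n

         
         
  ♣♣,~,  
  ♣♣~~~  
  ♣♣@~~  
  ♣,,~~~,
  ,,,~~~#
  .,♣.,♣♣
  ..,#,♣,

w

         
         
  ♣♣♣,~, 
  #♣♣~~~ 
  ♣♣@,~~ 
  ♣♣,,~~~
  #,,,~~~
   .,♣.,♣
   ..,#,♣

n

         
         
  ♣♣,♣♣  
  ♣♣♣,~, 
  #♣@~~~ 
  ♣♣♣,~~ 
  ♣♣,,~~~
  #,,,~~~
   .,♣.,♣

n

         
         
  #,,#.  
  ♣♣,♣♣  
  ♣♣@,~, 
  #♣♣~~~ 
  ♣♣♣,~~ 
  ♣♣,,~~~
  #,,,~~~

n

#########
         
  ,♣,,~  
  #,,#.  
  ♣♣@♣♣  
  ♣♣♣,~, 
  #♣♣~~~ 
  ♣♣♣,~~ 
  ♣♣,,~~~

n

#########
#########
  ,,,.,  
  ,♣,,~  
  #,@#.  
  ♣♣,♣♣  
  ♣♣♣,~, 
  #♣♣~~~ 
  ♣♣♣,~~ 

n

#########
#########
#########
  ,,,.,  
  ,♣@,~  
  #,,#.  
  ♣♣,♣♣  
  ♣♣♣,~, 
  #♣♣~~~ 

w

#########
#########
#########
  ~,,,., 
  ,,@,,~ 
  .#,,#. 
  #♣♣,♣♣ 
   ♣♣♣,~,
   #♣♣~~~

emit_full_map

~,,,.,    
,,@,,~    
.#,,#.    
#♣♣,♣♣    
 ♣♣♣,~,   
 #♣♣~~~   
 ♣♣♣,~~   
 ♣♣,,~~~,,
 #,,,~~~#♣
  .,♣.,♣♣♣
  ..,#,♣,,
  ,#,,,,,,
     .,.~♣
     .,#.,

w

#########
#########
#########
  ♣~,,,.,
  ,,@♣,,~
  ,.#,,#.
  ♣#♣♣,♣♣
    ♣♣♣,~
    #♣♣~~

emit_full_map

♣~,,,.,    
,,@♣,,~    
,.#,,#.    
♣#♣♣,♣♣    
  ♣♣♣,~,   
  #♣♣~~~   
  ♣♣♣,~~   
  ♣♣,,~~~,,
  #,,,~~~#♣
   .,♣.,♣♣♣
   ..,#,♣,,
   ,#,,,,,,
      .,.~♣
      .,#.,
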